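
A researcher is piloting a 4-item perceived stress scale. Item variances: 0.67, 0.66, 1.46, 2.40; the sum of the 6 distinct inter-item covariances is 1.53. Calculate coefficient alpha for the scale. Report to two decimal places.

Σσ²ᵢ = 0.67 + 0.66 + 1.46 + 2.40 = 5.19
Sum of distinct covariances = 1.53
Var(T) = Σσ²ᵢ + 2·Σcov = 5.19 + 2 × 1.53 = 8.25
α = (4/3)·(1 − 5.19/8.25) = 0.49

α = 0.49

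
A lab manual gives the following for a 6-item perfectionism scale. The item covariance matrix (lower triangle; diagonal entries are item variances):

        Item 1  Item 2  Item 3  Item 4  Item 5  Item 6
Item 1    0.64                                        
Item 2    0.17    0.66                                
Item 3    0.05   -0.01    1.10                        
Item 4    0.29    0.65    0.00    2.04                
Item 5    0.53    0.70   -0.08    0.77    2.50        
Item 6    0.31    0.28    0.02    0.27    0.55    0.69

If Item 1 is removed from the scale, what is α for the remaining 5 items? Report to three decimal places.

Remaining items: Item 2, Item 3, Item 4, Item 5, Item 6 (k = 5).
sum of item variances = 0.66 + 1.10 + 2.04 + 2.50 + 0.69 = 6.99
total variance = 6.99 + 2 × 3.15 = 13.29
α (item deleted) = (5/4)·(1 − 6.99/13.29) = 0.593

α = 0.593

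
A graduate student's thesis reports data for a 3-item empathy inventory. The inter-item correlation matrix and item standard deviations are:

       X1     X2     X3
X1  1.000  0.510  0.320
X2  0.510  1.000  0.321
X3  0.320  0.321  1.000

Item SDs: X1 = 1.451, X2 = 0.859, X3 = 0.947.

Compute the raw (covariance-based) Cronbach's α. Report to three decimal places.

Cronbach's α = 0.625

Σσ²ᵢ = 1.451² + 0.859² + 0.947² = 3.7401
Covariances σ_ij = r_ij · s_i · s_j:
  σ(X1,X2) = 0.510 × 1.451 × 0.859 = 0.6357
  σ(X1,X3) = 0.320 × 1.451 × 0.947 = 0.4397
  σ(X2,X3) = 0.321 × 0.859 × 0.947 = 0.2611
σ²_T = Σσ²ᵢ + 2·Σσ_ij = 3.7401 + 2 × 1.3365 = 6.4131
α = (3/2)·(1 − 3.7401/6.4131) = 0.625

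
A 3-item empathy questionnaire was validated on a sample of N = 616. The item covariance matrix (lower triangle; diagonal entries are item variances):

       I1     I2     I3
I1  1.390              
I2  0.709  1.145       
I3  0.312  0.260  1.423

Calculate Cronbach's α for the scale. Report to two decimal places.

Σσ²ᵢ = 1.390 + 1.145 + 1.423 = 3.958
Σ_{i<j} σ_ij = 1.281
σ²_total = 3.958 + 2 × 1.281 = 6.520
α = (k/(k−1))·(1 − Σσ²ᵢ/σ²_total) = (3/2)·(1 − 3.958/6.520) = 0.59

α = 0.59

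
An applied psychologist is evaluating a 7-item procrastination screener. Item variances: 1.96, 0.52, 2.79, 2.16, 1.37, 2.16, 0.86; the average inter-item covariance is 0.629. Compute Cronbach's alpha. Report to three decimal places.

Σσᵢ² = 1.96 + 0.52 + 2.79 + 2.16 + 1.37 + 2.16 + 0.86 = 11.82
Sum of the 21 distinct covariances = 21 × 0.629 = 13.209
total variance = Σσᵢ² + 2·Σcov = 11.82 + 2 × 13.209 = 38.238
α = (7/6)·(1 − 11.82/38.238) = 0.806

Cronbach's alpha = 0.806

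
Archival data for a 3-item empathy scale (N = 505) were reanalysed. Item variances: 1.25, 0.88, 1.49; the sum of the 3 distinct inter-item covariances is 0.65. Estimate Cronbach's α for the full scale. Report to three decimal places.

α = 0.396

ΣVar(i) = 1.25 + 0.88 + 1.49 = 3.62
Sum of distinct covariances = 0.65
σ²_T = ΣVar(i) + 2·Σcov = 3.62 + 2 × 0.65 = 4.92
α = (3/2)·(1 − 3.62/4.92) = 0.396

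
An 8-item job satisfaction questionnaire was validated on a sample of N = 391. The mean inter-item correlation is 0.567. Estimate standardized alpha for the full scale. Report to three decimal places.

Standardized α = k·r̄ / (1 + (k−1)·r̄) = 8 × 0.567 / (1 + 7 × 0.567)
  = 4.5360 / 4.9690 = 0.913

standardized alpha = 0.913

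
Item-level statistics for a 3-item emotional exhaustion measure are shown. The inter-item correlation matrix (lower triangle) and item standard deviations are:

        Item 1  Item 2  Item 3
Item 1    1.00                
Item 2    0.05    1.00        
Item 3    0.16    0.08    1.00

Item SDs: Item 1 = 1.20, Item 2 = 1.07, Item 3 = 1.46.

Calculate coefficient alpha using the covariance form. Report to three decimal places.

Σσ²ᵢ = 1.20² + 1.07² + 1.46² = 4.7165
Covariances σ_ij = r_ij · s_i · s_j:
  σ(Item 1,Item 2) = 0.05 × 1.20 × 1.07 = 0.0642
  σ(Item 1,Item 3) = 0.16 × 1.20 × 1.46 = 0.2803
  σ(Item 2,Item 3) = 0.08 × 1.07 × 1.46 = 0.1250
σ²_T = Σσ²ᵢ + 2·Σσ_ij = 4.7165 + 2 × 0.4695 = 5.6555
α = (3/2)·(1 − 4.7165/5.6555) = 0.249

coefficient alpha = 0.249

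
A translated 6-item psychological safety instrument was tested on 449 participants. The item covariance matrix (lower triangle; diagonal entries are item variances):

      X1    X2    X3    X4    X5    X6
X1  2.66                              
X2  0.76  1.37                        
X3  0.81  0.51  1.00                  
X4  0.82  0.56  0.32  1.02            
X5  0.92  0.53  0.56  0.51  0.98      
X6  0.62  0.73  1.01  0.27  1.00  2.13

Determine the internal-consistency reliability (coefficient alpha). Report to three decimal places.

α = 0.821

Σσᵢ² = 2.66 + 1.37 + 1.00 + 1.02 + 0.98 + 2.13 = 9.16
Sum of off-diagonal covariances = 9.93
total variance = 9.16 + 2 × 9.93 = 29.02
α = (k/(k−1))·(1 − Σσᵢ²/total variance) = (6/5)·(1 − 9.16/29.02) = 0.821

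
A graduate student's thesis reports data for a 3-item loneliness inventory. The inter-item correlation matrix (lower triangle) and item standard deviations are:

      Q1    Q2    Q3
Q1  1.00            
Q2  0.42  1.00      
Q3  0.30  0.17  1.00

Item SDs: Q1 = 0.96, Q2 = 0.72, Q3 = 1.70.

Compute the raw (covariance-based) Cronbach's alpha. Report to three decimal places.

Cronbach's alpha = 0.470

Σσ²ᵢ = 0.96² + 0.72² + 1.70² = 4.3300
Covariances σ_ij = r_ij · s_i · s_j:
  σ(Q1,Q2) = 0.42 × 0.96 × 0.72 = 0.2903
  σ(Q1,Q3) = 0.30 × 0.96 × 1.70 = 0.4896
  σ(Q2,Q3) = 0.17 × 0.72 × 1.70 = 0.2081
σ²_T = Σσ²ᵢ + 2·Σσ_ij = 4.3300 + 2 × 0.9880 = 6.3060
α = (3/2)·(1 − 4.3300/6.3060) = 0.470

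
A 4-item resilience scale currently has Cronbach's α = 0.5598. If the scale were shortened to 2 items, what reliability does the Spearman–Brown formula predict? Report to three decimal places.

predicted reliability = 0.389

Length factor m = 2/4 = 0.5000
α' = m·α / (1 − (1−m)·α)
   = 2/4 × 0.5598 / (1 − (1 − 2/4) × 0.5598)
   = 0.2799 / 0.7201 = 0.389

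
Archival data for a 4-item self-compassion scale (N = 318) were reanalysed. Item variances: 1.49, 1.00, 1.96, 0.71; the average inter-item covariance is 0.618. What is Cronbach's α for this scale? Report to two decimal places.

sum of item variances = 1.49 + 1.00 + 1.96 + 0.71 = 5.16
Sum of the 6 distinct covariances = 6 × 0.618 = 3.708
total variance = sum of item variances + 2·Σcov = 5.16 + 2 × 3.708 = 12.576
α = (4/3)·(1 − 5.16/12.576) = 0.79

α = 0.79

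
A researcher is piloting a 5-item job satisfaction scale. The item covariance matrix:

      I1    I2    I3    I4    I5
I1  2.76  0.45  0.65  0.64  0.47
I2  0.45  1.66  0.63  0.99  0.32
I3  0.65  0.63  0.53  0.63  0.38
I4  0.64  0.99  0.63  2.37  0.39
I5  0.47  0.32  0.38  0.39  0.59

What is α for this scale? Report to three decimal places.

α = 0.730

Σσᵢ² = 2.76 + 1.66 + 0.53 + 2.37 + 0.59 = 7.91
Σ_{i<j} σ_ij = 5.55
total variance = 7.91 + 2 × 5.55 = 19.01
α = (k/(k−1))·(1 − Σσᵢ²/total variance) = (5/4)·(1 − 7.91/19.01) = 0.730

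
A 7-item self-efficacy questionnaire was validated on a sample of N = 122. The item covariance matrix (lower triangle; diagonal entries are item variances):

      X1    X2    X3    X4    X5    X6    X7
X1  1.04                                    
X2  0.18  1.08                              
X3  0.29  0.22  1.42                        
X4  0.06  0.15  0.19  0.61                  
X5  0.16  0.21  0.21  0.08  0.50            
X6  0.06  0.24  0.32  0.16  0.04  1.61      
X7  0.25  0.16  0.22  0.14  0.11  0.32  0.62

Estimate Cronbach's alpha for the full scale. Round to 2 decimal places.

Cronbach's alpha = 0.61

ΣVar(i) = 1.04 + 1.08 + 1.42 + 0.61 + 0.50 + 1.61 + 0.62 = 6.88
Σ_{i<j} σ_ij = 3.77
total variance = 6.88 + 2 × 3.77 = 14.42
α = (k/(k−1))·(1 − ΣVar(i)/total variance) = (7/6)·(1 − 6.88/14.42) = 0.61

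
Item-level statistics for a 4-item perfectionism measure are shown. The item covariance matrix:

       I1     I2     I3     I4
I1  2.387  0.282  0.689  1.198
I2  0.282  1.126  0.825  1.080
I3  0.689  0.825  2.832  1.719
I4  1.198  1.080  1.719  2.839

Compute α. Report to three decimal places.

ΣVar(i) = 2.387 + 1.126 + 2.832 + 2.839 = 9.184
Sum of off-diagonal covariances = 5.793
σ²_total = 9.184 + 2 × 5.793 = 20.770
α = (k/(k−1))·(1 − ΣVar(i)/σ²_total) = (4/3)·(1 − 9.184/20.770) = 0.744

α = 0.744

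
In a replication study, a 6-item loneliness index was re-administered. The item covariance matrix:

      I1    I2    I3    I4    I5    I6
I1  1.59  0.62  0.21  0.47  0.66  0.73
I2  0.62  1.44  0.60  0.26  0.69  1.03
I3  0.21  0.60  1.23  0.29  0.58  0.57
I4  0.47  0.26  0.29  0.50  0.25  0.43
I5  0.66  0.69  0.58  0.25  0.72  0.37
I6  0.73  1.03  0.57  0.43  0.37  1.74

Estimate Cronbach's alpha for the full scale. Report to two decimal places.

Σσᵢ² = 1.59 + 1.44 + 1.23 + 0.50 + 0.72 + 1.74 = 7.22
Σ_{i<j} σ_ij = 7.76
Var(T) = 7.22 + 2 × 7.76 = 22.74
α = (k/(k−1))·(1 − Σσᵢ²/Var(T)) = (6/5)·(1 − 7.22/22.74) = 0.82

Cronbach's alpha = 0.82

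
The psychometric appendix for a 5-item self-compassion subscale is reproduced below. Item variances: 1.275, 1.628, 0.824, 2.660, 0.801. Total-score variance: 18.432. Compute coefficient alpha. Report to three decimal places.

coefficient alpha = 0.763

Σσ²ᵢ = 1.275 + 1.628 + 0.824 + 2.660 + 0.801 = 7.188
α = (k/(k−1))·(1 − Σσ²ᵢ/Var(T)) = (5/4)·(1 − 7.188/18.432) = 0.763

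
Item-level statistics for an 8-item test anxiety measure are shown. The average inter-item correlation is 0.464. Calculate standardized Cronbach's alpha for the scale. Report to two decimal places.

standardized Cronbach's alpha = 0.87

Standardized α = k·r̄ / (1 + (k−1)·r̄) = 8 × 0.464 / (1 + 7 × 0.464)
  = 3.7120 / 4.2480 = 0.87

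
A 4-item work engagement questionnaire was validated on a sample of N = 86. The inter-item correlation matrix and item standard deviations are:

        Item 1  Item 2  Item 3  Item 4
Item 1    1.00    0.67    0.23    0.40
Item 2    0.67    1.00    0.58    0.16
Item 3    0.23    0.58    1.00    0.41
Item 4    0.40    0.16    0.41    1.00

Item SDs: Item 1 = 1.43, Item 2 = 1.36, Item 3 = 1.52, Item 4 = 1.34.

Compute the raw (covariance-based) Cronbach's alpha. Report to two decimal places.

Σσ²ᵢ = 1.43² + 1.36² + 1.52² + 1.34² = 8.0005
Covariances σ_ij = r_ij · s_i · s_j:
  σ(Item 1,Item 2) = 0.67 × 1.43 × 1.36 = 1.3030
  σ(Item 1,Item 3) = 0.23 × 1.43 × 1.52 = 0.4999
  σ(Item 1,Item 4) = 0.40 × 1.43 × 1.34 = 0.7665
  σ(Item 2,Item 3) = 0.58 × 1.36 × 1.52 = 1.1990
  σ(Item 2,Item 4) = 0.16 × 1.36 × 1.34 = 0.2916
  σ(Item 3,Item 4) = 0.41 × 1.52 × 1.34 = 0.8351
σ²_T = Σσ²ᵢ + 2·Σσ_ij = 8.0005 + 2 × 4.8951 = 17.7907
α = (4/3)·(1 − 8.0005/17.7907) = 0.73

α = 0.73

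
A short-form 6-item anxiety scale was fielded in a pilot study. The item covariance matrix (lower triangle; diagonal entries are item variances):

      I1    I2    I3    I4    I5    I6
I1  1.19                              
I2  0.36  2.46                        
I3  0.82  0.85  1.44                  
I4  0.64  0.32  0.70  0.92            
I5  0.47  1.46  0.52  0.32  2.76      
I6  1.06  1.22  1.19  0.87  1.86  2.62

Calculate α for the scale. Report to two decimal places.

α = 0.83

sum of item variances = 1.19 + 2.46 + 1.44 + 0.92 + 2.76 + 2.62 = 11.39
Σ_{i<j} σ_ij = 12.66
Var(T) = 11.39 + 2 × 12.66 = 36.71
α = (k/(k−1))·(1 − sum of item variances/Var(T)) = (6/5)·(1 − 11.39/36.71) = 0.83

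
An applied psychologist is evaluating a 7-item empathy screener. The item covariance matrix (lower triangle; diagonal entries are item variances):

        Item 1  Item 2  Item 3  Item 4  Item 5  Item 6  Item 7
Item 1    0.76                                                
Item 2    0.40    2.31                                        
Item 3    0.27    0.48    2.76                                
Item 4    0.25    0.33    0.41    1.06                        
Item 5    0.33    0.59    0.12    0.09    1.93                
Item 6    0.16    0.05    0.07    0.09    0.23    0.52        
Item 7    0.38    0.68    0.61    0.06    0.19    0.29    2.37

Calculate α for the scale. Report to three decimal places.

α = 0.594

ΣVar(i) = 0.76 + 2.31 + 2.76 + 1.06 + 1.93 + 0.52 + 2.37 = 11.71
Sum of the distinct covariances = 6.08
σ²_T = 11.71 + 2 × 6.08 = 23.87
α = (k/(k−1))·(1 − ΣVar(i)/σ²_T) = (7/6)·(1 − 11.71/23.87) = 0.594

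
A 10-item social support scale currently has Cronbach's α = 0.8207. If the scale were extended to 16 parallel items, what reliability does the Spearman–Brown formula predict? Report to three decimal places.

Length factor m = 16/10 = 1.6000
α' = m·α / (1 + (m−1)·α)
   = 16/10 × 0.8207 / (1 + (16/10 − 1) × 0.8207)
   = 1.3131 / 1.4924 = 0.880

predicted reliability = 0.880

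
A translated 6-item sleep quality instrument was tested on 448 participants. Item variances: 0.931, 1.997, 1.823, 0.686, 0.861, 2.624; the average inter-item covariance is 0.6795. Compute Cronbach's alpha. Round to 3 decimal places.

Σσᵢ² = 0.931 + 1.997 + 1.823 + 0.686 + 0.861 + 2.624 = 8.922
Sum of the 15 distinct covariances = 15 × 0.6795 = 10.1925
total variance = Σσᵢ² + 2·Σcov = 8.922 + 2 × 10.1925 = 29.3070
α = (6/5)·(1 − 8.922/29.3070) = 0.835

α = 0.835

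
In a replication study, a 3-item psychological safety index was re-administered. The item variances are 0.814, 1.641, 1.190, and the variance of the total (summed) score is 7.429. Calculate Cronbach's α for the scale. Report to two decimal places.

Σσ²ᵢ = 0.814 + 1.641 + 1.190 = 3.645
α = (k/(k−1))·(1 − Σσ²ᵢ/Var(T)) = (3/2)·(1 − 3.645/7.429) = 0.76

α = 0.76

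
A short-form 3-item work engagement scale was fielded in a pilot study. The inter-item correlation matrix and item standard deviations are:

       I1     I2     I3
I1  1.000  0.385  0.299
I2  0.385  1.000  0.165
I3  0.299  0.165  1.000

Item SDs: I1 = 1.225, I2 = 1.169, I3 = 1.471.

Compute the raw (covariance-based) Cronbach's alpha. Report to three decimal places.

Cronbach's alpha = 0.530

Σσ²ᵢ = 1.225² + 1.169² + 1.471² = 5.0310
Covariances σ_ij = r_ij · s_i · s_j:
  σ(I1,I2) = 0.385 × 1.225 × 1.169 = 0.5513
  σ(I1,I3) = 0.299 × 1.225 × 1.471 = 0.5388
  σ(I2,I3) = 0.165 × 1.169 × 1.471 = 0.2837
σ²_T = Σσ²ᵢ + 2·Σσ_ij = 5.0310 + 2 × 1.3738 = 7.7786
α = (3/2)·(1 − 5.0310/7.7786) = 0.530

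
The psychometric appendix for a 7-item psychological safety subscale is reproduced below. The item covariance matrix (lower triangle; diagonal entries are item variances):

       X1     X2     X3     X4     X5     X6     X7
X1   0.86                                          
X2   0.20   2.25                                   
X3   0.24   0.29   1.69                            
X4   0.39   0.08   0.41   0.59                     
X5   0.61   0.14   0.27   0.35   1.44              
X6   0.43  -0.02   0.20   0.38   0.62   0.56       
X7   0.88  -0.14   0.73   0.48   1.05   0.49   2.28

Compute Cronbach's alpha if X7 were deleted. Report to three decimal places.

α = 0.665

Remaining items: X1, X2, X3, X4, X5, X6 (k = 6).
Σσ²ᵢ = 0.86 + 2.25 + 1.69 + 0.59 + 1.44 + 0.56 = 7.39
σ²_total = 7.39 + 2 × 4.59 = 16.57
α (item deleted) = (6/5)·(1 − 7.39/16.57) = 0.665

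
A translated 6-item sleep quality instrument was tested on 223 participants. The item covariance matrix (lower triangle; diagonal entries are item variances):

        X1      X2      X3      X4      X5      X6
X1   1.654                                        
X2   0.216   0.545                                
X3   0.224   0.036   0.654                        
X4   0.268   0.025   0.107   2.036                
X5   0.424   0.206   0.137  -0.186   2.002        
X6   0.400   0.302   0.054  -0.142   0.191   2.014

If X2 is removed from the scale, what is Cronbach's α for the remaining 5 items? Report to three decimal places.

Remaining items: X1, X3, X4, X5, X6 (k = 5).
Σσ²ᵢ = 1.654 + 0.654 + 2.036 + 2.002 + 2.014 = 8.360
σ²_total = 8.360 + 2 × 1.477 = 11.314
α (item deleted) = (5/4)·(1 − 8.360/11.314) = 0.326

Cronbach's α = 0.326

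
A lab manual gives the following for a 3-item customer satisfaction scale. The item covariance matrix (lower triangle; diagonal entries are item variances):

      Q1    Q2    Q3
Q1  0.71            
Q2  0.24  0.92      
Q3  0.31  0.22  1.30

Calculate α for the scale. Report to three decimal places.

α = 0.517

Σσᵢ² = 0.71 + 0.92 + 1.30 = 2.93
Sum of the distinct covariances = 0.77
σ²_total = 2.93 + 2 × 0.77 = 4.47
α = (k/(k−1))·(1 − Σσᵢ²/σ²_total) = (3/2)·(1 − 2.93/4.47) = 0.517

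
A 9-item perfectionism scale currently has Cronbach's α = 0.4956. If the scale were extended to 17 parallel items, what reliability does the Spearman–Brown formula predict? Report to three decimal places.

predicted reliability = 0.650

Length factor m = 17/9 = 1.8889
α' = m·α / (1 + (m−1)·α)
   = 17/9 × 0.4956 / (1 + (17/9 − 1) × 0.4956)
   = 0.9361 / 1.4405 = 0.650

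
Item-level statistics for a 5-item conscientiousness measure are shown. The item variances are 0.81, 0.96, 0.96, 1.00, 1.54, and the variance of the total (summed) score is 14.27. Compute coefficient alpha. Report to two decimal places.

coefficient alpha = 0.79

Σσ²ᵢ = 0.81 + 0.96 + 0.96 + 1.00 + 1.54 = 5.27
α = (k/(k−1))·(1 − Σσ²ᵢ/σ²_T) = (5/4)·(1 − 5.27/14.27) = 0.79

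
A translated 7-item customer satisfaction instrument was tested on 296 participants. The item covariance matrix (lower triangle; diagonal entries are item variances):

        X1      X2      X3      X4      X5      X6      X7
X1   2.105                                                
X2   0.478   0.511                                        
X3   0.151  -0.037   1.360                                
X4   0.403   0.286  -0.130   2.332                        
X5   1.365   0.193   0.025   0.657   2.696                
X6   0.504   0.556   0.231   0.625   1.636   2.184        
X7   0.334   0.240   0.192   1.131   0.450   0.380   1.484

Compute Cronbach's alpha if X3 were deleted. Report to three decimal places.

Remaining items: X1, X2, X4, X5, X6, X7 (k = 6).
sum of item variances = 2.105 + 0.511 + 2.332 + 2.696 + 2.184 + 1.484 = 11.312
σ²_total = 11.312 + 2 × 9.238 = 29.788
α (item deleted) = (6/5)·(1 − 11.312/29.788) = 0.744

α = 0.744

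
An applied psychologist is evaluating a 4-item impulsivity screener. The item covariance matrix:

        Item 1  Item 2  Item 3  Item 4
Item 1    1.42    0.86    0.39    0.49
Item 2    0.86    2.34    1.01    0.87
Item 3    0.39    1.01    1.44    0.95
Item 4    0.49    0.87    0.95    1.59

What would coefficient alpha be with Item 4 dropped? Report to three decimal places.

coefficient alpha = 0.698

Remaining items: Item 1, Item 2, Item 3 (k = 3).
Σσᵢ² = 1.42 + 2.34 + 1.44 = 5.20
total variance = 5.20 + 2 × 2.26 = 9.72
α (item deleted) = (3/2)·(1 − 5.20/9.72) = 0.698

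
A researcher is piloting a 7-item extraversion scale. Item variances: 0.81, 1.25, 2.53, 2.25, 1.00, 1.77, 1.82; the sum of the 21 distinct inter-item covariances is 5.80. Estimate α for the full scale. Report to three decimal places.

Σσ²ᵢ = 0.81 + 1.25 + 2.53 + 2.25 + 1.00 + 1.77 + 1.82 = 11.43
Sum of distinct covariances = 5.80
total variance = Σσ²ᵢ + 2·Σcov = 11.43 + 2 × 5.80 = 23.03
α = (7/6)·(1 − 11.43/23.03) = 0.588

α = 0.588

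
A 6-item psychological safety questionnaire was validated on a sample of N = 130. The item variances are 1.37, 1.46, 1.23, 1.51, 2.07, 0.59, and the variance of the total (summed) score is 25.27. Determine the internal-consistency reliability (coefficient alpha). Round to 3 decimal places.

coefficient alpha = 0.809

Σσᵢ² = 1.37 + 1.46 + 1.23 + 1.51 + 2.07 + 0.59 = 8.23
α = (k/(k−1))·(1 − Σσᵢ²/total variance) = (6/5)·(1 − 8.23/25.27) = 0.809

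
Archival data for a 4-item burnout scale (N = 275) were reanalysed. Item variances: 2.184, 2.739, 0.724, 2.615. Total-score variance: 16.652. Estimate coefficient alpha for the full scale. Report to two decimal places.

coefficient alpha = 0.67

Σσᵢ² = 2.184 + 2.739 + 0.724 + 2.615 = 8.262
α = (k/(k−1))·(1 − Σσᵢ²/σ²_total) = (4/3)·(1 − 8.262/16.652) = 0.67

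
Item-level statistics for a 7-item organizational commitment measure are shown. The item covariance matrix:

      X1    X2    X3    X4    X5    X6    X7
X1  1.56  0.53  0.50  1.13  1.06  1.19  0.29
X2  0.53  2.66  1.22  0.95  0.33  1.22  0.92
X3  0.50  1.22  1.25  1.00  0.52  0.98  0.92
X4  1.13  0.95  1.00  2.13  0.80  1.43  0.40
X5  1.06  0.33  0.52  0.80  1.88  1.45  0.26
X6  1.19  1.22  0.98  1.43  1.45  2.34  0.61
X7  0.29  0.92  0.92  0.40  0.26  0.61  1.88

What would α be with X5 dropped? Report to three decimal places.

Remaining items: X1, X2, X3, X4, X6, X7 (k = 6).
ΣVar(i) = 1.56 + 2.66 + 1.25 + 2.13 + 2.34 + 1.88 = 11.82
Var(T) = 11.82 + 2 × 13.29 = 38.40
α (item deleted) = (6/5)·(1 − 11.82/38.40) = 0.831

α = 0.831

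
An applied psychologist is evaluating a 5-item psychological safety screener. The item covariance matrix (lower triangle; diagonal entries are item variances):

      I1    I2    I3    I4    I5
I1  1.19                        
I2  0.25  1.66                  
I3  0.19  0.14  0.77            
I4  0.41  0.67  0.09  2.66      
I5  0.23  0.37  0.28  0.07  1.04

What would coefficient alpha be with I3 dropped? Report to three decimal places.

Remaining items: I1, I2, I4, I5 (k = 4).
Σσ²ᵢ = 1.19 + 1.66 + 2.66 + 1.04 = 6.55
σ²_T = 6.55 + 2 × 2.00 = 10.55
α (item deleted) = (4/3)·(1 − 6.55/10.55) = 0.506

α = 0.506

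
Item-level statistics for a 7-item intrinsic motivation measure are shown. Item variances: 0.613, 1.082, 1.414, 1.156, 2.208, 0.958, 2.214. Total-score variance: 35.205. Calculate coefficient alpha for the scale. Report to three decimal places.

sum of item variances = 0.613 + 1.082 + 1.414 + 1.156 + 2.208 + 0.958 + 2.214 = 9.645
α = (k/(k−1))·(1 − sum of item variances/σ²_total) = (7/6)·(1 − 9.645/35.205) = 0.847

coefficient alpha = 0.847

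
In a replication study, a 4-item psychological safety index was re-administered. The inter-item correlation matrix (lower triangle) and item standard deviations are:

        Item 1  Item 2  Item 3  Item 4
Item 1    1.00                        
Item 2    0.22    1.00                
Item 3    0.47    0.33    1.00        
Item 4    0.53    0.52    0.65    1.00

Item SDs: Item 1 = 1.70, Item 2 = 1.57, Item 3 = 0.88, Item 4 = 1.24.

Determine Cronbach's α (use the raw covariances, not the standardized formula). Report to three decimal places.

Σσ²ᵢ = 1.70² + 1.57² + 0.88² + 1.24² = 7.6669
Covariances σ_ij = r_ij · s_i · s_j:
  σ(Item 1,Item 2) = 0.22 × 1.70 × 1.57 = 0.5872
  σ(Item 1,Item 3) = 0.47 × 1.70 × 0.88 = 0.7031
  σ(Item 1,Item 4) = 0.53 × 1.70 × 1.24 = 1.1172
  σ(Item 2,Item 3) = 0.33 × 1.57 × 0.88 = 0.4559
  σ(Item 2,Item 4) = 0.52 × 1.57 × 1.24 = 1.0123
  σ(Item 3,Item 4) = 0.65 × 0.88 × 1.24 = 0.7093
σ²_T = Σσ²ᵢ + 2·Σσ_ij = 7.6669 + 2 × 4.5850 = 16.8369
α = (4/3)·(1 − 7.6669/16.8369) = 0.726

α = 0.726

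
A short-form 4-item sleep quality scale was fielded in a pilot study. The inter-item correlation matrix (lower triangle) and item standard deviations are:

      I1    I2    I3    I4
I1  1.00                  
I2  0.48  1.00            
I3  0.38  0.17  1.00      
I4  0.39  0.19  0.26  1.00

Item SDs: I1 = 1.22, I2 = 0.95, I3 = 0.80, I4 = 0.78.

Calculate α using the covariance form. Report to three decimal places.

α = 0.650

Σσ²ᵢ = 1.22² + 0.95² + 0.80² + 0.78² = 3.6393
Covariances σ_ij = r_ij · s_i · s_j:
  σ(I1,I2) = 0.48 × 1.22 × 0.95 = 0.5563
  σ(I1,I3) = 0.38 × 1.22 × 0.80 = 0.3709
  σ(I1,I4) = 0.39 × 1.22 × 0.78 = 0.3711
  σ(I2,I3) = 0.17 × 0.95 × 0.80 = 0.1292
  σ(I2,I4) = 0.19 × 0.95 × 0.78 = 0.1408
  σ(I3,I4) = 0.26 × 0.80 × 0.78 = 0.1622
σ²_T = Σσ²ᵢ + 2·Σσ_ij = 3.6393 + 2 × 1.7305 = 7.1003
α = (4/3)·(1 − 3.6393/7.1003) = 0.650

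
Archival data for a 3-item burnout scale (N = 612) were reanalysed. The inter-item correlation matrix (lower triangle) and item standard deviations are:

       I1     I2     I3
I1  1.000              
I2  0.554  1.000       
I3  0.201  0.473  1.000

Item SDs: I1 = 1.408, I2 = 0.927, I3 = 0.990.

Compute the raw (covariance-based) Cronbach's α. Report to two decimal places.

Cronbach's α = 0.64

Σσ²ᵢ = 1.408² + 0.927² + 0.990² = 3.8219
Covariances σ_ij = r_ij · s_i · s_j:
  σ(I1,I2) = 0.554 × 1.408 × 0.927 = 0.7231
  σ(I1,I3) = 0.201 × 1.408 × 0.990 = 0.2802
  σ(I2,I3) = 0.473 × 0.927 × 0.990 = 0.4341
σ²_T = Σσ²ᵢ + 2·Σσ_ij = 3.8219 + 2 × 1.4374 = 6.6967
α = (3/2)·(1 − 3.8219/6.6967) = 0.64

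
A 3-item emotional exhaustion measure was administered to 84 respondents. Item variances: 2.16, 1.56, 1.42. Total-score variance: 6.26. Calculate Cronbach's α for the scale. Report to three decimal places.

α = 0.268

Σσ²ᵢ = 2.16 + 1.56 + 1.42 = 5.14
α = (k/(k−1))·(1 − Σσ²ᵢ/Var(T)) = (3/2)·(1 − 5.14/6.26) = 0.268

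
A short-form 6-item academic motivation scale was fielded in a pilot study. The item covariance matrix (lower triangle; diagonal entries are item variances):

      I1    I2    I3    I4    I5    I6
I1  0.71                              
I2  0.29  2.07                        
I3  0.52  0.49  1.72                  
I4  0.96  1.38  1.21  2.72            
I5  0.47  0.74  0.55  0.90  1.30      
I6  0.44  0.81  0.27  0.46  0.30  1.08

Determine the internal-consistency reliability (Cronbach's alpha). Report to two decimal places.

Cronbach's alpha = 0.81

ΣVar(i) = 0.71 + 2.07 + 1.72 + 2.72 + 1.30 + 1.08 = 9.60
Σ_{i<j} σ_ij = 9.79
σ²_T = 9.60 + 2 × 9.79 = 29.18
α = (k/(k−1))·(1 − ΣVar(i)/σ²_T) = (6/5)·(1 − 9.60/29.18) = 0.81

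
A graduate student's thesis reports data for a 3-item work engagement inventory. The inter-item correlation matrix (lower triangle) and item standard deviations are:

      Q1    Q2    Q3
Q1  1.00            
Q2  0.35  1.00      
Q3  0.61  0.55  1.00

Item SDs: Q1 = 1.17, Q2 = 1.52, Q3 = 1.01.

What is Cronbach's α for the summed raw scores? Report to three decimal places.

Σσ²ᵢ = 1.17² + 1.52² + 1.01² = 4.6994
Covariances σ_ij = r_ij · s_i · s_j:
  σ(Q1,Q2) = 0.35 × 1.17 × 1.52 = 0.6224
  σ(Q1,Q3) = 0.61 × 1.17 × 1.01 = 0.7208
  σ(Q2,Q3) = 0.55 × 1.52 × 1.01 = 0.8444
σ²_T = Σσ²ᵢ + 2·Σσ_ij = 4.6994 + 2 × 2.1876 = 9.0746
α = (3/2)·(1 − 4.6994/9.0746) = 0.723

Cronbach's α = 0.723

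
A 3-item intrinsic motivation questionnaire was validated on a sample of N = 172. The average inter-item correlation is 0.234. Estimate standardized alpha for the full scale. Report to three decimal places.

Standardized α = k·r̄ / (1 + (k−1)·r̄) = 3 × 0.234 / (1 + 2 × 0.234)
  = 0.7020 / 1.4680 = 0.478

standardized alpha = 0.478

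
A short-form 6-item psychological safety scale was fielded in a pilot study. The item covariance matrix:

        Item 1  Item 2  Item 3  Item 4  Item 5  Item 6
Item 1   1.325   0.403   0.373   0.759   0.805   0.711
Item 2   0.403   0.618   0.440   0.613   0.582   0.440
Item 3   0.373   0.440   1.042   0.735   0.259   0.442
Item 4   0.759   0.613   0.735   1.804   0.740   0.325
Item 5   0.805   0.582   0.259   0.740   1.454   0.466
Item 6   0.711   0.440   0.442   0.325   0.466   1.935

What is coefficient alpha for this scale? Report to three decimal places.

ΣVar(i) = 1.325 + 0.618 + 1.042 + 1.804 + 1.454 + 1.935 = 8.178
Sum of the distinct covariances = 8.093
total variance = 8.178 + 2 × 8.093 = 24.364
α = (k/(k−1))·(1 − ΣVar(i)/total variance) = (6/5)·(1 − 8.178/24.364) = 0.797

α = 0.797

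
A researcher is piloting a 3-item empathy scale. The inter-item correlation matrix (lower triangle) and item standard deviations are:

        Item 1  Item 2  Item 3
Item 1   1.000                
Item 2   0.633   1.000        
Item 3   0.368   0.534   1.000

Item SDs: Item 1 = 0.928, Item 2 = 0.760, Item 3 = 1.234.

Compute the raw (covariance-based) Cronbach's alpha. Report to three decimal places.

Σσ²ᵢ = 0.928² + 0.760² + 1.234² = 2.9615
Covariances σ_ij = r_ij · s_i · s_j:
  σ(Item 1,Item 2) = 0.633 × 0.928 × 0.760 = 0.4464
  σ(Item 1,Item 3) = 0.368 × 0.928 × 1.234 = 0.4214
  σ(Item 2,Item 3) = 0.534 × 0.760 × 1.234 = 0.5008
σ²_T = Σσ²ᵢ + 2·Σσ_ij = 2.9615 + 2 × 1.3686 = 5.6987
α = (3/2)·(1 − 2.9615/5.6987) = 0.720

Cronbach's alpha = 0.720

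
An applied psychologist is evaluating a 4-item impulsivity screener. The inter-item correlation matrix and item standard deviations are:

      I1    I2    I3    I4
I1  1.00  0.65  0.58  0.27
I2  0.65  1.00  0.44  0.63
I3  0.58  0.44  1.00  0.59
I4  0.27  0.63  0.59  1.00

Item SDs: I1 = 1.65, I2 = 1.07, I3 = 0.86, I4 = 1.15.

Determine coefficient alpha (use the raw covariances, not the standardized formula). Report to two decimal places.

α = 0.79

Σσ²ᵢ = 1.65² + 1.07² + 0.86² + 1.15² = 5.9295
Covariances σ_ij = r_ij · s_i · s_j:
  σ(I1,I2) = 0.65 × 1.65 × 1.07 = 1.1476
  σ(I1,I3) = 0.58 × 1.65 × 0.86 = 0.8230
  σ(I1,I4) = 0.27 × 1.65 × 1.15 = 0.5123
  σ(I2,I3) = 0.44 × 1.07 × 0.86 = 0.4049
  σ(I2,I4) = 0.63 × 1.07 × 1.15 = 0.7752
  σ(I3,I4) = 0.59 × 0.86 × 1.15 = 0.5835
σ²_T = Σσ²ᵢ + 2·Σσ_ij = 5.9295 + 2 × 4.2465 = 14.4225
α = (4/3)·(1 − 5.9295/14.4225) = 0.79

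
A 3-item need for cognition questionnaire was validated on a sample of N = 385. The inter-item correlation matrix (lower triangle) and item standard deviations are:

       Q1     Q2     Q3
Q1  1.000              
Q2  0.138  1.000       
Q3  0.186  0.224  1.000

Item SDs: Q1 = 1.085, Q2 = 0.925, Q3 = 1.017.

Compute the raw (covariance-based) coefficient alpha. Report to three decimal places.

α = 0.398

Σσ²ᵢ = 1.085² + 0.925² + 1.017² = 3.0671
Covariances σ_ij = r_ij · s_i · s_j:
  σ(Q1,Q2) = 0.138 × 1.085 × 0.925 = 0.1385
  σ(Q1,Q3) = 0.186 × 1.085 × 1.017 = 0.2052
  σ(Q2,Q3) = 0.224 × 0.925 × 1.017 = 0.2107
σ²_T = Σσ²ᵢ + 2·Σσ_ij = 3.0671 + 2 × 0.5544 = 4.1759
α = (3/2)·(1 − 3.0671/4.1759) = 0.398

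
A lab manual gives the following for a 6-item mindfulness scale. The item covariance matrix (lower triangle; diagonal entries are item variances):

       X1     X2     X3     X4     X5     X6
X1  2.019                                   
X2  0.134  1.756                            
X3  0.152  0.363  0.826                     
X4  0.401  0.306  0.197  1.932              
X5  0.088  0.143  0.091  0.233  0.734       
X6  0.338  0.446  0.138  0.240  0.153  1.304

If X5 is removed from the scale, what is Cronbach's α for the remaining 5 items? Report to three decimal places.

Cronbach's α = 0.512

Remaining items: X1, X2, X3, X4, X6 (k = 5).
Σσᵢ² = 2.019 + 1.756 + 0.826 + 1.932 + 1.304 = 7.837
σ²_T = 7.837 + 2 × 2.715 = 13.267
α (item deleted) = (5/4)·(1 − 7.837/13.267) = 0.512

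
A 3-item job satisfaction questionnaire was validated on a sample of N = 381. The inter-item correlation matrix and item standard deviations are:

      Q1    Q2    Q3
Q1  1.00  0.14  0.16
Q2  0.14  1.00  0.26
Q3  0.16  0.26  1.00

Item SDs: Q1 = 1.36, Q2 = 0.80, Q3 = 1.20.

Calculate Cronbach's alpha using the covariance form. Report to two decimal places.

Cronbach's alpha = 0.38

Σσ²ᵢ = 1.36² + 0.80² + 1.20² = 3.9296
Covariances σ_ij = r_ij · s_i · s_j:
  σ(Q1,Q2) = 0.14 × 1.36 × 0.80 = 0.1523
  σ(Q1,Q3) = 0.16 × 1.36 × 1.20 = 0.2611
  σ(Q2,Q3) = 0.26 × 0.80 × 1.20 = 0.2496
σ²_T = Σσ²ᵢ + 2·Σσ_ij = 3.9296 + 2 × 0.6630 = 5.2556
α = (3/2)·(1 − 3.9296/5.2556) = 0.38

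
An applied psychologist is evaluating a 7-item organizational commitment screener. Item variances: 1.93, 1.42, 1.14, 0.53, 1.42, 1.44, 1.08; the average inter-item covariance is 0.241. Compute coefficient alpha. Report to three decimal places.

α = 0.619

Σσᵢ² = 1.93 + 1.42 + 1.14 + 0.53 + 1.42 + 1.44 + 1.08 = 8.96
Sum of the 21 distinct covariances = 21 × 0.241 = 5.061
total variance = Σσᵢ² + 2·Σcov = 8.96 + 2 × 5.061 = 19.082
α = (7/6)·(1 − 8.96/19.082) = 0.619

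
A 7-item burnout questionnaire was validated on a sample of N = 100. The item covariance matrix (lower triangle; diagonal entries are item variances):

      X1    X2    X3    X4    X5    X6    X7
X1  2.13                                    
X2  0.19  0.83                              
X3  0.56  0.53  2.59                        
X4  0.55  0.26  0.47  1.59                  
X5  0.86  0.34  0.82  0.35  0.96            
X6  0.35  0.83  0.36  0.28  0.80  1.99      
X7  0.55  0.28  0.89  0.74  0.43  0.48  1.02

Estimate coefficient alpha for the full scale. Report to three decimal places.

coefficient alpha = 0.773

sum of item variances = 2.13 + 0.83 + 2.59 + 1.59 + 0.96 + 1.99 + 1.02 = 11.11
Sum of off-diagonal covariances = 10.92
total variance = 11.11 + 2 × 10.92 = 32.95
α = (k/(k−1))·(1 − sum of item variances/total variance) = (7/6)·(1 − 11.11/32.95) = 0.773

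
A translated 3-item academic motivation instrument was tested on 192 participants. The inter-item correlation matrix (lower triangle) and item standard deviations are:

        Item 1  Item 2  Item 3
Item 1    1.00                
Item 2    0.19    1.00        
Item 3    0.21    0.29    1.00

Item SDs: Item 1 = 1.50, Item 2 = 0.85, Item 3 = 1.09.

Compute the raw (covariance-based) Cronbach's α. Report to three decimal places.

Cronbach's α = 0.437

Σσ²ᵢ = 1.50² + 0.85² + 1.09² = 4.1606
Covariances σ_ij = r_ij · s_i · s_j:
  σ(Item 1,Item 2) = 0.19 × 1.50 × 0.85 = 0.2423
  σ(Item 1,Item 3) = 0.21 × 1.50 × 1.09 = 0.3434
  σ(Item 2,Item 3) = 0.29 × 0.85 × 1.09 = 0.2687
σ²_T = Σσ²ᵢ + 2·Σσ_ij = 4.1606 + 2 × 0.8544 = 5.8694
α = (3/2)·(1 − 4.1606/5.8694) = 0.437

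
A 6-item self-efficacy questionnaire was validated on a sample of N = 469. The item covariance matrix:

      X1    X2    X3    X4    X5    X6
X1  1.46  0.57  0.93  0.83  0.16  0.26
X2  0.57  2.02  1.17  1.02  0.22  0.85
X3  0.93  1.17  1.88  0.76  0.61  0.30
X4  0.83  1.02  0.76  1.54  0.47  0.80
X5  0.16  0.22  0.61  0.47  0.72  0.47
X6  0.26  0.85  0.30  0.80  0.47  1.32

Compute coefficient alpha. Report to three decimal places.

Σσ²ᵢ = 1.46 + 2.02 + 1.88 + 1.54 + 0.72 + 1.32 = 8.94
Sum of off-diagonal covariances = 9.42
σ²_T = 8.94 + 2 × 9.42 = 27.78
α = (k/(k−1))·(1 − Σσ²ᵢ/σ²_T) = (6/5)·(1 − 8.94/27.78) = 0.814

coefficient alpha = 0.814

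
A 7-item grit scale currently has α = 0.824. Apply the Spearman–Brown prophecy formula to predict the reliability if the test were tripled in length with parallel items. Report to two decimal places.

predicted reliability = 0.93

Length factor m = 3
α' = m·α / (1 + (m−1)·α)
   = 3 × 0.824 / (1 + (3 − 1) × 0.824)
   = 2.4720 / 2.6480 = 0.93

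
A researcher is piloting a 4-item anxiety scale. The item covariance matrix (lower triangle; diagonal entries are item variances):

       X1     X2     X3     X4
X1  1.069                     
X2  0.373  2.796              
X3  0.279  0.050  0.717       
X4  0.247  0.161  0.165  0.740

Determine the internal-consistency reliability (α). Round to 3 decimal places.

α = 0.432

Σσᵢ² = 1.069 + 2.796 + 0.717 + 0.740 = 5.322
Sum of off-diagonal covariances = 1.275
Var(T) = 5.322 + 2 × 1.275 = 7.872
α = (k/(k−1))·(1 − Σσᵢ²/Var(T)) = (4/3)·(1 − 5.322/7.872) = 0.432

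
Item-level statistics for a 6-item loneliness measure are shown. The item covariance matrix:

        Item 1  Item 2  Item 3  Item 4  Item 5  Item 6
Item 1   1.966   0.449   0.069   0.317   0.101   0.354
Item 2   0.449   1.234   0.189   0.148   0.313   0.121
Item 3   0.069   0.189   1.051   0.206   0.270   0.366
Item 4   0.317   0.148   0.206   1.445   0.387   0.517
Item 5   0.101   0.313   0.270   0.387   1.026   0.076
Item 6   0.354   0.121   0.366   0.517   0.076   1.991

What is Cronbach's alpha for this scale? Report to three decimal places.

sum of item variances = 1.966 + 1.234 + 1.051 + 1.445 + 1.026 + 1.991 = 8.713
Σ_{i<j} σ_ij = 3.883
σ²_total = 8.713 + 2 × 3.883 = 16.479
α = (k/(k−1))·(1 − sum of item variances/σ²_total) = (6/5)·(1 − 8.713/16.479) = 0.566

Cronbach's alpha = 0.566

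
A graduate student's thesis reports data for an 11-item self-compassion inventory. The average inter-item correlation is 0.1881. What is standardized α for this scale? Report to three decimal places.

standardized α = 0.718

Standardized α = k·r̄ / (1 + (k−1)·r̄) = 11 × 0.1881 / (1 + 10 × 0.1881)
  = 2.0691 / 2.8810 = 0.718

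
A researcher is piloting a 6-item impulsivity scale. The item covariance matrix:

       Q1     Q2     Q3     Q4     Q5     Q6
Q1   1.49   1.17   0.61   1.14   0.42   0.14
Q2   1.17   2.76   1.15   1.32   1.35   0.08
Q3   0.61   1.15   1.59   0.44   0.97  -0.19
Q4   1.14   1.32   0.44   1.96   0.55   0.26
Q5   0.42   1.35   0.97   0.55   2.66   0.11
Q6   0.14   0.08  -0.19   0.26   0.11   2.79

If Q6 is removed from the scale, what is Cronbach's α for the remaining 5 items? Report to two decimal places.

Remaining items: Q1, Q2, Q3, Q4, Q5 (k = 5).
ΣVar(i) = 1.49 + 2.76 + 1.59 + 1.96 + 2.66 = 10.46
σ²_total = 10.46 + 2 × 9.12 = 28.70
α (item deleted) = (5/4)·(1 − 10.46/28.70) = 0.79

Cronbach's α = 0.79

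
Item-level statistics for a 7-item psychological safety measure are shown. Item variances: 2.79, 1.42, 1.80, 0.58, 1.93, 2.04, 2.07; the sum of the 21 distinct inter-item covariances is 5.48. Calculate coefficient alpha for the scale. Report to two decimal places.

ΣVar(i) = 2.79 + 1.42 + 1.80 + 0.58 + 1.93 + 2.04 + 2.07 = 12.63
Sum of distinct covariances = 5.48
total variance = ΣVar(i) + 2·Σcov = 12.63 + 2 × 5.48 = 23.59
α = (7/6)·(1 − 12.63/23.59) = 0.54

coefficient alpha = 0.54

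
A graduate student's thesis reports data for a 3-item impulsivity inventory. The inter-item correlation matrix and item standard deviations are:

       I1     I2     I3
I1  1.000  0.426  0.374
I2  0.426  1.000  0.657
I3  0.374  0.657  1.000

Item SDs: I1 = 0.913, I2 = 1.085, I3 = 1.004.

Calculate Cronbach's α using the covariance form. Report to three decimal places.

Σσ²ᵢ = 0.913² + 1.085² + 1.004² = 3.0188
Covariances σ_ij = r_ij · s_i · s_j:
  σ(I1,I2) = 0.426 × 0.913 × 1.085 = 0.4220
  σ(I1,I3) = 0.374 × 0.913 × 1.004 = 0.3428
  σ(I2,I3) = 0.657 × 1.085 × 1.004 = 0.7157
σ²_T = Σσ²ᵢ + 2·Σσ_ij = 3.0188 + 2 × 1.4805 = 5.9798
α = (3/2)·(1 − 3.0188/5.9798) = 0.743

α = 0.743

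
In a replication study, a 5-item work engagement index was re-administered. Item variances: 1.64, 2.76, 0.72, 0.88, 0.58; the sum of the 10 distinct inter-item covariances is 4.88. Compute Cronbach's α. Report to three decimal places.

α = 0.747

sum of item variances = 1.64 + 2.76 + 0.72 + 0.88 + 0.58 = 6.58
Sum of distinct covariances = 4.88
σ²_total = sum of item variances + 2·Σcov = 6.58 + 2 × 4.88 = 16.34
α = (5/4)·(1 − 6.58/16.34) = 0.747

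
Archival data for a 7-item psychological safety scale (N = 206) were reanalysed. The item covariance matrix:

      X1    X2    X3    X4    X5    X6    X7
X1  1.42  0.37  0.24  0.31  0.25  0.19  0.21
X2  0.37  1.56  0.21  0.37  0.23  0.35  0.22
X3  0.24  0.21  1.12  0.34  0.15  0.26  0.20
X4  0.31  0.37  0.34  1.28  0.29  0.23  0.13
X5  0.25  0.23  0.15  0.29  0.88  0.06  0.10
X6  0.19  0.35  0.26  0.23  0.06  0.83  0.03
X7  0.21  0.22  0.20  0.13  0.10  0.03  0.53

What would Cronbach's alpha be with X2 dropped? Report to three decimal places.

Remaining items: X1, X3, X4, X5, X6, X7 (k = 6).
ΣVar(i) = 1.42 + 1.12 + 1.28 + 0.88 + 0.83 + 0.53 = 6.06
σ²_total = 6.06 + 2 × 2.99 = 12.04
α (item deleted) = (6/5)·(1 − 6.06/12.04) = 0.596

α = 0.596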